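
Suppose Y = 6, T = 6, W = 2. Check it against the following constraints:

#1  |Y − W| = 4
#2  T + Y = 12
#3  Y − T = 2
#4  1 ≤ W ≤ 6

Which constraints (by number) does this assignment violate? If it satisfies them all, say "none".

#1 |6 − 2| = 4 — satisfied.
#2 T + Y = 6 + 6 = 12 — satisfied.
#3 Y − T = 6 − 6 = 0, not 2 — violated.
#4 W = 2 lies in [1, 6] — satisfied.

No — constraint 3 is not satisfied.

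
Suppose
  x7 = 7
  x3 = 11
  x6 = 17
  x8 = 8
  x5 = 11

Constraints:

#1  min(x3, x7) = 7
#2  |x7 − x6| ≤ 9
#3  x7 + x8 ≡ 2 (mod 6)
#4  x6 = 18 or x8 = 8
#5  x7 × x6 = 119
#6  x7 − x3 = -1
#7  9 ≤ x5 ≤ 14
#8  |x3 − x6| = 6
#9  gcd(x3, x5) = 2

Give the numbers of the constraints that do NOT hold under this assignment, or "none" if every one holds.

Constraints 2, 3, 6, and 9 do not hold.

#1 min(11, 7) = 7 — OK.
#2 |7 − 17| = 10; 10 > 9, exceeds bound 9 — violated.
#3 x7 + x8 = 15; 15 mod 6 = 3, not 2 — violated.
#4 x6 = 17 ≠ 18, but x8 = 8 = 8 (second disjunct) — OK.
#5 x7 × x6 = 7 × 17 = 119 — OK.
#6 x7 − x3 = 7 − 11 = -4, not -1 — violated.
#7 x5 = 11 lies in [9, 14] — OK.
#8 |11 − 17| = 6 — OK.
#9 gcd(11, 11) = 11, not 2 — violated.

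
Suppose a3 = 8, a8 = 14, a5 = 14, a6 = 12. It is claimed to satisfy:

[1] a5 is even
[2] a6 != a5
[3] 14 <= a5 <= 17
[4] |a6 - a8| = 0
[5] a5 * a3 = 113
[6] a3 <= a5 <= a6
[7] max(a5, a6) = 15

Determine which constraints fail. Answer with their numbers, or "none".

The assignment fails constraints 4, 5, 6, 7.

[1] a5 = 14 is even — OK.
[2] a6 = 12, a5 = 14; distinct — OK.
[3] a5 = 14 lies in [14, 17] — OK.
[4] |12 - 14| = 2, not 0 — violated.
[5] a5 * a3 = 14 * 8 = 112, not 113 — violated.
[6] values 8, 14, 12; a5 = 14 is not <= a6 = 12 — violated.
[7] max(14, 12) = 14, not 15 — violated.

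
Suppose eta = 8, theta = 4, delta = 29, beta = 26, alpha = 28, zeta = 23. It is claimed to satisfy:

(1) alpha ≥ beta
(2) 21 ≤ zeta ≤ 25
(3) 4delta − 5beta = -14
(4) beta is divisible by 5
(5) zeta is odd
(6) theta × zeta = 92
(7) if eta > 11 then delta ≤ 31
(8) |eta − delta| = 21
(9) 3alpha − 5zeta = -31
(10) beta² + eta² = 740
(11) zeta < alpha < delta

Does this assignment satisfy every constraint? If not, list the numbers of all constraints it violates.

(1) alpha = 28, beta = 26; 28 ≥ 26 — holds.
(2) zeta = 23 lies in [21, 25] — holds.
(3) 4delta − 5beta = 4(29) − 5(26) = -14 — holds.
(4) 26 = 5×5 + 1, so 5 does not divide 26 — does not hold.
(5) zeta = 23 is odd — holds.
(6) theta × zeta = 4 × 23 = 92 — holds.
(7) eta = 8, not > 11; antecedent false, conditional vacuously true — holds.
(8) |8 − 29| = 21 — holds.
(9) 3alpha − 5zeta = 3(28) − 5(23) = -31 — holds.
(10) beta² + eta² = 26² + 8² = 676 + 64 = 740 — holds.
(11) values 23 < 28 < 29 — holds.

Constraint 4 is violated.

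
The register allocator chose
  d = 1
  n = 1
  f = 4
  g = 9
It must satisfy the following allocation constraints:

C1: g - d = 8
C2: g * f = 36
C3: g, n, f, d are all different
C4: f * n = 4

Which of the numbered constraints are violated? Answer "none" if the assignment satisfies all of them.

C1: g - d = 9 - 1 = 8  yes
C2: g * f = 9 * 4 = 36  yes
C3: n = d = 1, not all different  no
C4: f * n = 4 * 1 = 4  yes

The assignment fails constraint 3.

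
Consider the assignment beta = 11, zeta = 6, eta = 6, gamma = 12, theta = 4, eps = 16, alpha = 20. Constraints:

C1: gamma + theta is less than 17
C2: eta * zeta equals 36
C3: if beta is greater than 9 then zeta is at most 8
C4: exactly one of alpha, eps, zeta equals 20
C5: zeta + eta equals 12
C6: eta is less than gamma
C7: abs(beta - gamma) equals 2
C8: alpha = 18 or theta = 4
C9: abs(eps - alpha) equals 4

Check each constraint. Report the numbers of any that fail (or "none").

C1: gamma + theta = 12 + 4 = 16; 16 < 17  ✔
C2: eta * zeta = 6 * 6 = 36  ✔
C3: beta = 11 > 9, so we need zeta ≤ 8; zeta = 6 ≤ 8  ✔
C4: alpha=20, eps=16, zeta=6; 1 of them equals 20  ✔
C5: zeta + eta = 6 + 6 = 12  ✔
C6: eta = 6, gamma = 12; 6 < 12  ✔
C7: abs(11 - 12) = 1, not 2  ✘
C8: alpha = 20 ≠ 18, but theta = 4 = 4 (second disjunct)  ✔
C9: abs(16 - 20) = 4  ✔

Constraint 7 is violated.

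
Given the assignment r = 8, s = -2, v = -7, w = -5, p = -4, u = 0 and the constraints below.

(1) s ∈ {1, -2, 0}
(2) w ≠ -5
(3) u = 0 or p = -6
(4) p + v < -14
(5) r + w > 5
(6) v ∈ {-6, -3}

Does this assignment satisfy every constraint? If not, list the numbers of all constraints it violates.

The assignment fails constraints 2, 4, 5, 6.

(1) s = -2 is in {1, -2, 0} — holds.
(2) w = -5, but -5 is required to differ — fails.
(3) u = 0 = 0 (first disjunct) — holds.
(4) p + v = -4 + (-7) = -11; -11 ≥ -14, bound -14 not met — fails.
(5) r + w = 8 + (-5) = 3; 3 ≤ 5, bound 5 not met — fails.
(6) v = -7 is not in {-6, -3} — fails.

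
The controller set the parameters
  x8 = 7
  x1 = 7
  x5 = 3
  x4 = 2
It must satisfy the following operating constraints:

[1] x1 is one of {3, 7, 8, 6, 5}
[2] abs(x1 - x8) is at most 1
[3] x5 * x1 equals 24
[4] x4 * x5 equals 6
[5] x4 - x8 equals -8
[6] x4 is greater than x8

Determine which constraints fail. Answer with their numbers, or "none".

The assignment fails constraints 3, 5, 6.

[1] x1 = 7 is in {3, 7, 8, 6, 5} — holds.
[2] abs(7 - 7) = 0; 0 ≤ 1 — holds.
[3] x5 * x1 = 3 * 7 = 21, not 24 — fails.
[4] x4 * x5 = 2 * 3 = 6 — holds.
[5] x4 - x8 = 2 - 7 = -5, not -8 — fails.
[6] x4 = 2, x8 = 7; 2 ≤ 7 (want >) — fails.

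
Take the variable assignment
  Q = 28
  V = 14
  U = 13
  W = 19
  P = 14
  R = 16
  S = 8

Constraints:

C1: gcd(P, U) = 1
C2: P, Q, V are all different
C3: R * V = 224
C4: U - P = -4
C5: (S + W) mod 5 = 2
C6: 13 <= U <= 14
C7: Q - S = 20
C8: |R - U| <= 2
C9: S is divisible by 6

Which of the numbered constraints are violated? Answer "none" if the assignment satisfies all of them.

Constraints 2, 4, 8, 9 do not hold.

C1: gcd(14, 13) = 1  ✓
C2: P = V = 14, not all different  ✗
C3: R * V = 16 * 14 = 224  ✓
C4: U - P = 13 - 14 = -1, not -4  ✗
C5: S + W = 27; 27 mod 5 = 2  ✓
C6: U = 13 lies in [13, 14]  ✓
C7: Q - S = 28 - 8 = 20  ✓
C8: |16 - 13| = 3; 3 > 2, exceeds bound 2  ✗
C9: 8 = 6*1 + 2, so 6 does not divide 8  ✗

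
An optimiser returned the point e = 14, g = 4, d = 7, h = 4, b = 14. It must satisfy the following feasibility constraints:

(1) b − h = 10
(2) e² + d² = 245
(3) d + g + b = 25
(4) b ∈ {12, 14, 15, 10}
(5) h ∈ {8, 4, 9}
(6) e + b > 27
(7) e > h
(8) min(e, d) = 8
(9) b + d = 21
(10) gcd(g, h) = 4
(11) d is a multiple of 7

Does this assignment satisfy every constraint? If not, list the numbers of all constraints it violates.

The assignment fails constraint 8.

(1) b − h = 14 − 4 = 10 — holds.
(2) e² + d² = 14² + 7² = 196 + 49 = 245 — holds.
(3) d + g + b = 7 + 4 + 14 = 25 — holds.
(4) b = 14 is in {12, 14, 15, 10} — holds.
(5) h = 4 is in {8, 4, 9} — holds.
(6) e + b = 14 + 14 = 28; 28 > 27 — holds.
(7) e = 14, h = 4; 14 > 4 — holds.
(8) min(14, 7) = 7, not 8 — does not hold.
(9) b + d = 14 + 7 = 21 — holds.
(10) gcd(4, 4) = 4 — holds.
(11) 7 / 7 = 1, so 7 divides 7 — holds.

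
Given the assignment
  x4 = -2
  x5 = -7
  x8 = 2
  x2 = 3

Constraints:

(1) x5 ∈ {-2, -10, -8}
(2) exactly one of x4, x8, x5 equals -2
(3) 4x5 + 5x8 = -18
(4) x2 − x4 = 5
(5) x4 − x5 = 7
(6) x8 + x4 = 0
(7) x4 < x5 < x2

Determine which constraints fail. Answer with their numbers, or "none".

(1) x5 = -7 is not in {-2, -10, -8} — violated.
(2) x4=-2, x8=2, x5=-7; 1 of them equals -2 — OK.
(3) 4x5 + 5x8 = 4(-7) + 5(2) = -18 — OK.
(4) x2 − x4 = 3 − (-2) = 5 — OK.
(5) x4 − x5 = -2 − (-7) = 5, not 7 — violated.
(6) x8 + x4 = 2 + (-2) = 0 — OK.
(7) values -2, -7, 3; x4 = -2 is not < x5 = -7 — violated.

The assignment fails constraints 1, 5, and 7.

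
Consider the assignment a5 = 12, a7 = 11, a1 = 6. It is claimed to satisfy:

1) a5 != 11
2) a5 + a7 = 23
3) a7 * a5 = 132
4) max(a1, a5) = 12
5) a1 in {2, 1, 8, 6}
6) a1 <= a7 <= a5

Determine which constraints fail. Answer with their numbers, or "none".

1) a5 = 12, and 12 ≠ 11 — OK.
2) a5 + a7 = 12 + 11 = 23 — OK.
3) a7 * a5 = 11 * 12 = 132 — OK.
4) max(6, 12) = 12 — OK.
5) a1 = 6 is in {2, 1, 8, 6} — OK.
6) values 6 <= 11 <= 12 — OK.

All constraints are satisfied.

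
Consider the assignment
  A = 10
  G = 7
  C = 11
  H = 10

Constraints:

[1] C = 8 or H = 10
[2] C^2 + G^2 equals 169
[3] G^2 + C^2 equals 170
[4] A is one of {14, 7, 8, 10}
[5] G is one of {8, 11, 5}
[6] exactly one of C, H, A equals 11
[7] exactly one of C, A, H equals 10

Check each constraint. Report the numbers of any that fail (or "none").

[1] C = 11 ≠ 8, but H = 10 = 10 (second disjunct)  holds
[2] C^2 + G^2 = 11^2 + 7^2 = 121 + 49 = 170, not 169  fails
[3] G^2 + C^2 = 7^2 + 11^2 = 49 + 121 = 170  holds
[4] A = 10 is in {14, 7, 8, 10}  holds
[5] G = 7 is not in {8, 11, 5}  fails
[6] C=11, H=10, A=10; 1 of them equals 11  holds
[7] C=11, A=10, H=10; 2 of them equal 10, not exactly one  fails

No — constraints 2, 5, 7 are not satisfied.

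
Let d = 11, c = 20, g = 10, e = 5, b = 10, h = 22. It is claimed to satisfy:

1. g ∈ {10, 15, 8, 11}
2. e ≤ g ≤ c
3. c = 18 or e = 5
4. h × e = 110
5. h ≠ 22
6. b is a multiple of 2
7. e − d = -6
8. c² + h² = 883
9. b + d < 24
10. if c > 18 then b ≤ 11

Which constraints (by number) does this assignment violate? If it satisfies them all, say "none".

1. g = 10 is in {10, 15, 8, 11}  ✓
2. values 5 ≤ 10 ≤ 20  ✓
3. c = 20 ≠ 18, but e = 5 = 5 (second disjunct)  ✓
4. h × e = 22 × 5 = 110  ✓
5. h = 22, but 22 is required to differ  ✗
6. 10 / 2 = 5, so 2 divides 10  ✓
7. e − d = 5 − 11 = -6  ✓
8. c² + h² = 20² + 22² = 400 + 484 = 884, not 883  ✗
9. b + d = 10 + 11 = 21; 21 < 24  ✓
10. c = 20 > 18, so we need b ≤ 11; b = 10 ≤ 11  ✓

Violated: 5 and 8.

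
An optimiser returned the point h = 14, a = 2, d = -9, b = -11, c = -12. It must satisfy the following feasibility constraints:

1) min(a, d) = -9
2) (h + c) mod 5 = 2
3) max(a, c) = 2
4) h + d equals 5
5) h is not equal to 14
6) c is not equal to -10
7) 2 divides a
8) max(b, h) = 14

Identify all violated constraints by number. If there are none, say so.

1) min(2, -9) = -9 — holds.
2) h + c = 2; 2 mod 5 = 2 — holds.
3) max(2, -12) = 2 — holds.
4) h + d = 14 + (-9) = 5 — holds.
5) h = 14, but 14 is required to differ — fails.
6) c = -12, and -12 ≠ -10 — holds.
7) 2 / 2 = 1, so 2 divides 2 — holds.
8) max(-11, 14) = 14 — holds.

Violated: 5.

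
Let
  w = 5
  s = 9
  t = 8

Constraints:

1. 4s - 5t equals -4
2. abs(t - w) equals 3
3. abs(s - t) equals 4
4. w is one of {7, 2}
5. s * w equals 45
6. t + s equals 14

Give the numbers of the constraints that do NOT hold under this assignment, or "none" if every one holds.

1. 4s - 5t = 4(9) - 5(8) = -4  ✔
2. abs(8 - 5) = 3  ✔
3. abs(9 - 8) = 1, not 4  ✘
4. w = 5 is not in {7, 2}  ✘
5. s * w = 9 * 5 = 45  ✔
6. t + s = 8 + 9 = 17, not 14  ✘

Constraints 3, 4, 6 are violated.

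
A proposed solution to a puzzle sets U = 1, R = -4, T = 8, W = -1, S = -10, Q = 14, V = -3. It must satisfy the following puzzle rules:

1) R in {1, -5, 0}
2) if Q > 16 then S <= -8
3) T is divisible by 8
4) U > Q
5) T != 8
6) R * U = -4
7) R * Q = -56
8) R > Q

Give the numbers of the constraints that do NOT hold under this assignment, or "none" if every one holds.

Violated: 1, 4, 5, 8.

1) R = -4 is not in {1, -5, 0} — violated.
2) Q = 14, not > 16; antecedent false, conditional vacuously true — OK.
3) 8 / 8 = 1, so 8 divides 8 — OK.
4) U = 1, Q = 14; 1 ≤ 14 (want >) — violated.
5) T = 8, but 8 is required to differ — violated.
6) R * U = -4 * 1 = -4 — OK.
7) R * Q = -4 * 14 = -56 — OK.
8) R = -4, Q = 14; -4 ≤ 14 (want >) — violated.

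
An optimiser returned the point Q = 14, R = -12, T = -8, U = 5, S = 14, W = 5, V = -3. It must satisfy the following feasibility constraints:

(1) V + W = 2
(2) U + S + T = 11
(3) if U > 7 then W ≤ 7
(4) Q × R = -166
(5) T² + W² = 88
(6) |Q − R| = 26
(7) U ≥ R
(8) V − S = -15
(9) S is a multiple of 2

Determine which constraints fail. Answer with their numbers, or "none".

Constraints 4, 5, 8 do not hold.

(1) V + W = -3 + 5 = 2 — satisfied.
(2) U + S + T = 5 + 14 + (-8) = 11 — satisfied.
(3) U = 5, not > 7; antecedent false, conditional vacuously true — satisfied.
(4) Q × R = 14 × (-12) = -168, not -166 — violated.
(5) T² + W² = (-8)² + 5² = 64 + 25 = 89, not 88 — violated.
(6) |14 − (-12)| = 26 — satisfied.
(7) U = 5, R = -12; 5 ≥ -12 — satisfied.
(8) V − S = -3 − 14 = -17, not -15 — violated.
(9) 14 / 2 = 7, so 2 divides 14 — satisfied.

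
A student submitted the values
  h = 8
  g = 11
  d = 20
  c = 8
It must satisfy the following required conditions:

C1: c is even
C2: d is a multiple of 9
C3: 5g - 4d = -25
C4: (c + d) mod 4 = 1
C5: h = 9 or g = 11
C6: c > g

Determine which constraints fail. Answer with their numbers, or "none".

The assignment fails constraints 2, 4, 6.

C1: c = 8 is even  true
C2: 20 = 9*2 + 2, so 9 does not divide 20  false
C3: 5g - 4d = 5(11) - 4(20) = -25  true
C4: c + d = 28; 28 mod 4 = 0, not 1  false
C5: h = 8 ≠ 9, but g = 11 = 11 (second disjunct)  true
C6: c = 8, g = 11; 8 ≤ 11 (want >)  false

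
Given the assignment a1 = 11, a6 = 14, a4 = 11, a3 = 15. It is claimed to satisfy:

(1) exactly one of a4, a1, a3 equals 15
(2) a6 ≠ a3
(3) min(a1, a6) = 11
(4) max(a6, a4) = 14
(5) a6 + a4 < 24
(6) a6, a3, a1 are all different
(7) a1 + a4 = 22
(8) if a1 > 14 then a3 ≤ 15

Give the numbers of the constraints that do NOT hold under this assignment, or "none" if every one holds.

Violated: 5.

(1) a4=11, a1=11, a3=15; 1 of them equals 15 — satisfied.
(2) a6 = 14, a3 = 15; distinct — satisfied.
(3) min(11, 14) = 11 — satisfied.
(4) max(14, 11) = 14 — satisfied.
(5) a6 + a4 = 14 + 11 = 25; 25 ≥ 24, bound 24 not met — violated.
(6) values 14, 15, 11 are pairwise distinct — satisfied.
(7) a1 + a4 = 11 + 11 = 22 — satisfied.
(8) a1 = 11, not > 14; antecedent false, conditional vacuously true — satisfied.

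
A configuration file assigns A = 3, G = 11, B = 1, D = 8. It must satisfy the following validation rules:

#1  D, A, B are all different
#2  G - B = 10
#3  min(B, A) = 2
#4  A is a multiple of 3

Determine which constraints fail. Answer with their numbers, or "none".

Constraint 3 is violated.

#1 values 8, 3, 1 are pairwise distinct — holds.
#2 G - B = 11 - 1 = 10 — holds.
#3 min(1, 3) = 1, not 2 — fails.
#4 3 / 3 = 1, so 3 divides 3 — holds.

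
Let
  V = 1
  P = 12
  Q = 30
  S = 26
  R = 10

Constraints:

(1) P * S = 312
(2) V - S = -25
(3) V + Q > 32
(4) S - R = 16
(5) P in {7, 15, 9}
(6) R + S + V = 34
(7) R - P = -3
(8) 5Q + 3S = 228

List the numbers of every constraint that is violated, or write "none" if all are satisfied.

(1) P * S = 12 * 26 = 312 — holds.
(2) V - S = 1 - 26 = -25 — holds.
(3) V + Q = 1 + 30 = 31; 31 ≤ 32, bound 32 not met — fails.
(4) S - R = 26 - 10 = 16 — holds.
(5) P = 12 is not in {7, 15, 9} — fails.
(6) R + S + V = 10 + 26 + 1 = 37, not 34 — fails.
(7) R - P = 10 - 12 = -2, not -3 — fails.
(8) 5Q + 3S = 5(30) + 3(26) = 228 — holds.

No — constraints 3, 5, 6, 7 are not satisfied.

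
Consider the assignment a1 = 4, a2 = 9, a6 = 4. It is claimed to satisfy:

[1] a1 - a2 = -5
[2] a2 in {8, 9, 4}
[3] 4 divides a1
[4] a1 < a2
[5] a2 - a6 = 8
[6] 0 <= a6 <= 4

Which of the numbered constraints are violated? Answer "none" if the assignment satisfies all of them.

Constraint 5 is violated.

[1] a1 - a2 = 4 - 9 = -5  ✓
[2] a2 = 9 is in {8, 9, 4}  ✓
[3] 4 / 4 = 1, so 4 divides 4  ✓
[4] a1 = 4, a2 = 9; 4 < 9  ✓
[5] a2 - a6 = 9 - 4 = 5, not 8  ✗
[6] a6 = 4 lies in [0, 4]  ✓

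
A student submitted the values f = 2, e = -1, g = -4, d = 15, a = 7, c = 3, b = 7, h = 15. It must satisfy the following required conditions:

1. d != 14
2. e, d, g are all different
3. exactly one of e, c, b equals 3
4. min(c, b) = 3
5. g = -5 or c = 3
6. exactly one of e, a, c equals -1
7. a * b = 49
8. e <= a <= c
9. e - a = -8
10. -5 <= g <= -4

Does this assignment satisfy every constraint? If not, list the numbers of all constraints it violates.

The assignment fails constraint 8.

1. d = 15, and 15 ≠ 14 — OK.
2. values -1, 15, -4 are pairwise distinct — OK.
3. e=-1, c=3, b=7; 1 of them equals 3 — OK.
4. min(3, 7) = 3 — OK.
5. g = -4 ≠ -5, but c = 3 = 3 (second disjunct) — OK.
6. e=-1, a=7, c=3; 1 of them equals -1 — OK.
7. a * b = 7 * 7 = 49 — OK.
8. values -1, 7, 3; a = 7 is not <= c = 3 — violated.
9. e - a = -1 - 7 = -8 — OK.
10. g = -4 lies in [-5, -4] — OK.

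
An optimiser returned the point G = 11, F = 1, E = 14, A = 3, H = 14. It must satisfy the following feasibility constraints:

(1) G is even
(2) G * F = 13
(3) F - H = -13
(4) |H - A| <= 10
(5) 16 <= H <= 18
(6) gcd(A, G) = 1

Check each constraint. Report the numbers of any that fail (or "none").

(1) G = 11 is odd  FAIL
(2) G * F = 11 * 1 = 11, not 13  FAIL
(3) F - H = 1 - 14 = -13  OK
(4) |14 - 3| = 11; 11 > 10, exceeds bound 10  FAIL
(5) H = 14 is outside [16, 18]  FAIL
(6) gcd(3, 11) = 1  OK

Constraints 1, 2, 4, 5 do not hold.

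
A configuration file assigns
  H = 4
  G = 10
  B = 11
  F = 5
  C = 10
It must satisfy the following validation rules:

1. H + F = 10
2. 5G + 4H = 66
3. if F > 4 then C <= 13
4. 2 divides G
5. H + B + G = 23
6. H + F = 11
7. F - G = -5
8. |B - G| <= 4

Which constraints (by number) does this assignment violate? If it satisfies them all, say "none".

1. H + F = 4 + 5 = 9, not 10 — violated.
2. 5G + 4H = 5(10) + 4(4) = 66 — OK.
3. F = 5 > 4, so we need C ≤ 13; C = 10 ≤ 13 — OK.
4. 10 / 2 = 5, so 2 divides 10 — OK.
5. H + B + G = 4 + 11 + 10 = 25, not 23 — violated.
6. H + F = 4 + 5 = 9, not 11 — violated.
7. F - G = 5 - 10 = -5 — OK.
8. |11 - 10| = 1; 1 ≤ 4 — OK.

No — constraints 1, 5, 6 are not satisfied.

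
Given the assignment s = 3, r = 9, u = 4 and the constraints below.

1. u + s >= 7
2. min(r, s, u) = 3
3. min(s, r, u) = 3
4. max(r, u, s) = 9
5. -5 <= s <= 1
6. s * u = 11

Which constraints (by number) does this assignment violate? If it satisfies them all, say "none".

1. u + s = 4 + 3 = 7; 7 ≥ 7  yes
2. min(9, 3, 4) = 3  yes
3. min(3, 9, 4) = 3  yes
4. max(9, 4, 3) = 9  yes
5. s = 3 is outside [-5, 1]  no
6. s * u = 3 * 4 = 12, not 11  no

Constraints 5 and 6 are violated.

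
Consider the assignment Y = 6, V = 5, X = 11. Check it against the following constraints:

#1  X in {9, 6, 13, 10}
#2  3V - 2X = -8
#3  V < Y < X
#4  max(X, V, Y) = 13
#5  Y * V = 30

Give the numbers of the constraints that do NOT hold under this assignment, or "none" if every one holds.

Constraints 1, 2, and 4 do not hold.

#1 X = 11 is not in {9, 6, 13, 10}  ✗
#2 3V - 2X = 3(5) - 2(11) = -7, not -8  ✗
#3 values 5 < 6 < 11  ✓
#4 max(11, 5, 6) = 11, not 13  ✗
#5 Y * V = 6 * 5 = 30  ✓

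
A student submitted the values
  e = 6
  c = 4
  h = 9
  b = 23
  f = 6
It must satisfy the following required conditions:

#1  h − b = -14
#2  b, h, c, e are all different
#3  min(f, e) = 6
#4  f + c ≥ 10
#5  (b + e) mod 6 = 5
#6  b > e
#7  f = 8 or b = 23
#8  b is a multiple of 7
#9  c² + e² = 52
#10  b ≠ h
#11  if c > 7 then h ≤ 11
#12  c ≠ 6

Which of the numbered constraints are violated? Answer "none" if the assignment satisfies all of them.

Constraint 8 does not hold.

#1 h − b = 9 − 23 = -14 — OK.
#2 values 23, 9, 4, 6 are pairwise distinct — OK.
#3 min(6, 6) = 6 — OK.
#4 f + c = 6 + 4 = 10; 10 ≥ 10 — OK.
#5 b + e = 29; 29 mod 6 = 5 — OK.
#6 b = 23, e = 6; 23 > 6 — OK.
#7 f = 6 ≠ 8, but b = 23 = 23 (second disjunct) — OK.
#8 23 = 7×3 + 2, so 7 does not divide 23 — violated.
#9 c² + e² = 4² + 6² = 16 + 36 = 52 — OK.
#10 b = 23, h = 9; distinct — OK.
#11 c = 4, not > 7; antecedent false, conditional vacuously true — OK.
#12 c = 4, and 4 ≠ 6 — OK.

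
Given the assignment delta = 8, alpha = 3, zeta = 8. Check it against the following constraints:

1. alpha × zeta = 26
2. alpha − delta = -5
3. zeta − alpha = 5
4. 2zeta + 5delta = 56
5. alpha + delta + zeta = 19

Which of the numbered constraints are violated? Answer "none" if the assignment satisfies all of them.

1. alpha × zeta = 3 × 8 = 24, not 26 — fails.
2. alpha − delta = 3 − 8 = -5 — holds.
3. zeta − alpha = 8 − 3 = 5 — holds.
4. 2zeta + 5delta = 2(8) + 5(8) = 56 — holds.
5. alpha + delta + zeta = 3 + 8 + 8 = 19 — holds.

Constraint 1 does not hold.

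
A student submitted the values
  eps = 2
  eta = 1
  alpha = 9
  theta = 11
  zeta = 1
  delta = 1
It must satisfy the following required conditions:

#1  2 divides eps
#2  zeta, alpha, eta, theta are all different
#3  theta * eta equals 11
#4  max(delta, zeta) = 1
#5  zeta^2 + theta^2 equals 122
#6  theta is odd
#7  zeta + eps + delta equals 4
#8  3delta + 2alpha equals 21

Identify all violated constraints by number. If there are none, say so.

Violated: 2.

#1 2 / 2 = 1, so 2 divides 2 — satisfied.
#2 zeta = eta = 1, not all different — violated.
#3 theta * eta = 11 * 1 = 11 — satisfied.
#4 max(1, 1) = 1 — satisfied.
#5 zeta^2 + theta^2 = 1^2 + 11^2 = 1 + 121 = 122 — satisfied.
#6 theta = 11 is odd — satisfied.
#7 zeta + eps + delta = 1 + 2 + 1 = 4 — satisfied.
#8 3delta + 2alpha = 3(1) + 2(9) = 21 — satisfied.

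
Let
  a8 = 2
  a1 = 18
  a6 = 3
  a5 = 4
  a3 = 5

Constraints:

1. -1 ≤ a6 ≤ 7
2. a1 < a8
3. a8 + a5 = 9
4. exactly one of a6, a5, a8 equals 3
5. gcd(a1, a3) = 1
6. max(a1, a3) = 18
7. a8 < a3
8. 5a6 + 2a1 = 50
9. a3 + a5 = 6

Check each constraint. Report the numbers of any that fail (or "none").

1. a6 = 3 lies in [-1, 7]  true
2. a1 = 18, a8 = 2; 18 ≥ 2 (want <)  false
3. a8 + a5 = 2 + 4 = 6, not 9  false
4. a6=3, a5=4, a8=2; 1 of them equals 3  true
5. gcd(18, 5) = 1  true
6. max(18, 5) = 18  true
7. a8 = 2, a3 = 5; 2 < 5  true
8. 5a6 + 2a1 = 5(3) + 2(18) = 51, not 50  false
9. a3 + a5 = 5 + 4 = 9, not 6  false

Constraints 2, 3, 8, and 9 do not hold.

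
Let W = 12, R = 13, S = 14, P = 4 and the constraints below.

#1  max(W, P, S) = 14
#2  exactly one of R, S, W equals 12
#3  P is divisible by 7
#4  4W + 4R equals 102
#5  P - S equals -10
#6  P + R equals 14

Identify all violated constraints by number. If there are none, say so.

#1 max(12, 4, 14) = 14 — holds.
#2 R=13, S=14, W=12; 1 of them equals 12 — holds.
#3 4 = 7*0 + 4, so 7 does not divide 4 — fails.
#4 4W + 4R = 4(12) + 4(13) = 100, not 102 — fails.
#5 P - S = 4 - 14 = -10 — holds.
#6 P + R = 4 + 13 = 17, not 14 — fails.

No — constraints 3, 4, and 6 are not satisfied.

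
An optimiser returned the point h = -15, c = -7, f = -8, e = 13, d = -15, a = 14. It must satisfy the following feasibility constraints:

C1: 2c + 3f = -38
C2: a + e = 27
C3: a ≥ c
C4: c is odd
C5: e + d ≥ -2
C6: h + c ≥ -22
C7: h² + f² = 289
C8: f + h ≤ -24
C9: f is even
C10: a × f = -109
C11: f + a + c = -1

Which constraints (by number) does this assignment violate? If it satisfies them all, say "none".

Constraints 8 and 10 do not hold.

C1: 2c + 3f = 2(-7) + 3(-8) = -38 — satisfied.
C2: a + e = 14 + 13 = 27 — satisfied.
C3: a = 14, c = -7; 14 ≥ -7 — satisfied.
C4: c = -7 is odd — satisfied.
C5: e + d = 13 + (-15) = -2; -2 ≥ -2 — satisfied.
C6: h + c = -15 + (-7) = -22; -22 ≥ -22 — satisfied.
C7: h² + f² = (-15)² + (-8)² = 225 + 64 = 289 — satisfied.
C8: f + h = -8 + (-15) = -23; -23 > -24, bound -24 not met — violated.
C9: f = -8 is even — satisfied.
C10: a × f = 14 × (-8) = -112, not -109 — violated.
C11: f + a + c = -8 + 14 + (-7) = -1 — satisfied.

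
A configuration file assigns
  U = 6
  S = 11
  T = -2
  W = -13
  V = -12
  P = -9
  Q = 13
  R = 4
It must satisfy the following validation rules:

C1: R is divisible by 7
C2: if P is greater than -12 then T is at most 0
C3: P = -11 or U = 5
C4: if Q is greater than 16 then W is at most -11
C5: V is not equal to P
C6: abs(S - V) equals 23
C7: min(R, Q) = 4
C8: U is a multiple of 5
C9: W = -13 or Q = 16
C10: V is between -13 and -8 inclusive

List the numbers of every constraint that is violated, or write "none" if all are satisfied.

C1: 4 = 7*0 + 4, so 7 does not divide 4  fails
C2: P = -9 > -12, so we need T ≤ 0; T = -2 ≤ 0  holds
C3: P = -9 ≠ -11 and U = 6 ≠ 5; both disjuncts false  fails
C4: Q = 13, not > 16; antecedent false, conditional vacuously true  holds
C5: V = -12, P = -9; distinct  holds
C6: abs(11 - (-12)) = 23  holds
C7: min(4, 13) = 4  holds
C8: 6 = 5*1 + 1, so 5 does not divide 6  fails
C9: W = -13 = -13 (first disjunct)  holds
C10: V = -12 lies in [-13, -8]  holds

Violated: 1, 3, and 8.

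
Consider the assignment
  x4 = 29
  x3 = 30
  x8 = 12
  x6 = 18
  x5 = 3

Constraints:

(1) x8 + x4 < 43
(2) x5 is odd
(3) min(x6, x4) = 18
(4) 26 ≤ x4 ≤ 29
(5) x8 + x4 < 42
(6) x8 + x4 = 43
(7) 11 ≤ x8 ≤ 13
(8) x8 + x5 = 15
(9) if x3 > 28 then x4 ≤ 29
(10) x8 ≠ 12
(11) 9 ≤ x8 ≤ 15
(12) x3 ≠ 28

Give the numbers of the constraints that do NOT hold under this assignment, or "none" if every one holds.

(1) x8 + x4 = 12 + 29 = 41; 41 < 43  true
(2) x5 = 3 is odd  true
(3) min(18, 29) = 18  true
(4) x4 = 29 lies in [26, 29]  true
(5) x8 + x4 = 12 + 29 = 41; 41 < 42  true
(6) x8 + x4 = 12 + 29 = 41, not 43  false
(7) x8 = 12 lies in [11, 13]  true
(8) x8 + x5 = 12 + 3 = 15  true
(9) x3 = 30 > 28, so we need x4 ≤ 29; x4 = 29 ≤ 29  true
(10) x8 = 12, but 12 is required to differ  false
(11) x8 = 12 lies in [9, 15]  true
(12) x3 = 30, and 30 ≠ 28  true

Constraints 6 and 10 are violated.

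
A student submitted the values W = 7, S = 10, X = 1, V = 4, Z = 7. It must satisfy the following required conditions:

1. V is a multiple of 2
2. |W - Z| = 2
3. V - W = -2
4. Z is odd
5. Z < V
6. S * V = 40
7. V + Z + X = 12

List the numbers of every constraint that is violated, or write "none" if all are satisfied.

1. 4 / 2 = 2, so 2 divides 4 — OK.
2. |7 - 7| = 0, not 2 — violated.
3. V - W = 4 - 7 = -3, not -2 — violated.
4. Z = 7 is odd — OK.
5. Z = 7, V = 4; 7 ≥ 4 (want <) — violated.
6. S * V = 10 * 4 = 40 — OK.
7. V + Z + X = 4 + 7 + 1 = 12 — OK.

Violated: 2, 3, and 5.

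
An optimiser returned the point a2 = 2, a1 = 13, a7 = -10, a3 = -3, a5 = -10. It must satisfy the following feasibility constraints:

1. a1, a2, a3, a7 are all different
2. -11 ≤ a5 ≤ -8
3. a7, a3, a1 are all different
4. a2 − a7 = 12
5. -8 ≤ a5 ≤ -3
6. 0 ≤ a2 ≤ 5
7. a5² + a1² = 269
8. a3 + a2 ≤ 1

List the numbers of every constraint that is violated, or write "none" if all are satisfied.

Constraint 5 is violated.

1. values 13, 2, -3, -10 are pairwise distinct — OK.
2. a5 = -10 lies in [-11, -8] — OK.
3. values -10, -3, 13 are pairwise distinct — OK.
4. a2 − a7 = 2 − (-10) = 12 — OK.
5. a5 = -10 is outside [-8, -3] — violated.
6. a2 = 2 lies in [0, 5] — OK.
7. a5² + a1² = (-10)² + 13² = 100 + 169 = 269 — OK.
8. a3 + a2 = -3 + 2 = -1; -1 ≤ 1 — OK.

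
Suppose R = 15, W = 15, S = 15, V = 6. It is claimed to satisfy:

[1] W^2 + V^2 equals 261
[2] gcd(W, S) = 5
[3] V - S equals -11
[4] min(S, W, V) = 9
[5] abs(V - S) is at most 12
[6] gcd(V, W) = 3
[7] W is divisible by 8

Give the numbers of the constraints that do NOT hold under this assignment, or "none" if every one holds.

No — constraints 2, 3, 4, 7 are not satisfied.

[1] W^2 + V^2 = 15^2 + 6^2 = 225 + 36 = 261 — OK.
[2] gcd(15, 15) = 15, not 5 — violated.
[3] V - S = 6 - 15 = -9, not -11 — violated.
[4] min(15, 15, 6) = 6, not 9 — violated.
[5] abs(6 - 15) = 9; 9 ≤ 12 — OK.
[6] gcd(6, 15) = 3 — OK.
[7] 15 = 8*1 + 7, so 8 does not divide 15 — violated.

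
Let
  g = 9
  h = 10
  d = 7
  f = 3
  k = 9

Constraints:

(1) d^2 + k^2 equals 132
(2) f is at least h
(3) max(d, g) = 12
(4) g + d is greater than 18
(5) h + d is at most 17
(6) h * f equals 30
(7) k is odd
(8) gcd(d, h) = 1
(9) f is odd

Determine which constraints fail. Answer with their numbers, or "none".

Constraints 1, 2, 3, 4 do not hold.

(1) d^2 + k^2 = 7^2 + 9^2 = 49 + 81 = 130, not 132 — does not hold.
(2) f = 3, h = 10; 3 < 10 (want ≥) — does not hold.
(3) max(7, 9) = 9, not 12 — does not hold.
(4) g + d = 9 + 7 = 16; 16 ≤ 18, bound 18 not met — does not hold.
(5) h + d = 10 + 7 = 17; 17 ≤ 17 — holds.
(6) h * f = 10 * 3 = 30 — holds.
(7) k = 9 is odd — holds.
(8) gcd(7, 10) = 1 — holds.
(9) f = 3 is odd — holds.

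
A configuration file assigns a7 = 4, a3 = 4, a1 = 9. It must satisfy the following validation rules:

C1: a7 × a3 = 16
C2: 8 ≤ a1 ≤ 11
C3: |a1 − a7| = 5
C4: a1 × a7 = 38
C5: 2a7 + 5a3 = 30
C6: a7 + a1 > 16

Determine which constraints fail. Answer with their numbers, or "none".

C1: a7 × a3 = 4 × 4 = 16 — OK.
C2: a1 = 9 lies in [8, 11] — OK.
C3: |9 − 4| = 5 — OK.
C4: a1 × a7 = 9 × 4 = 36, not 38 — violated.
C5: 2a7 + 5a3 = 2(4) + 5(4) = 28, not 30 — violated.
C6: a7 + a1 = 4 + 9 = 13; 13 ≤ 16, bound 16 not met — violated.

No — constraints 4, 5, 6 are not satisfied.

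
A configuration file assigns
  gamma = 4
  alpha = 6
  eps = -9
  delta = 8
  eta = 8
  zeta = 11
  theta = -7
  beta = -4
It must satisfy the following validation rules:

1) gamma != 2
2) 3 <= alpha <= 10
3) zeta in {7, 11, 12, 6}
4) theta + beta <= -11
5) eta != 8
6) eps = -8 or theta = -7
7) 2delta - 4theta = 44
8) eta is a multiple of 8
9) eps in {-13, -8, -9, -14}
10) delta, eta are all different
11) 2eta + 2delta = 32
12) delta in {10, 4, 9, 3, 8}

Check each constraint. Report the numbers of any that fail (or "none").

The assignment fails constraints 5 and 10.

1) gamma = 4, and 4 ≠ 2 — holds.
2) alpha = 6 lies in [3, 10] — holds.
3) zeta = 11 is in {7, 11, 12, 6} — holds.
4) theta + beta = -7 + (-4) = -11; -11 ≤ -11 — holds.
5) eta = 8, but 8 is required to differ — does not hold.
6) eps = -9 ≠ -8, but theta = -7 = -7 (second disjunct) — holds.
7) 2delta - 4theta = 2(8) - 4(-7) = 44 — holds.
8) 8 / 8 = 1, so 8 divides 8 — holds.
9) eps = -9 is in {-13, -8, -9, -14} — holds.
10) delta = eta = 8, not all different — does not hold.
11) 2eta + 2delta = 2(8) + 2(8) = 32 — holds.
12) delta = 8 is in {10, 4, 9, 3, 8} — holds.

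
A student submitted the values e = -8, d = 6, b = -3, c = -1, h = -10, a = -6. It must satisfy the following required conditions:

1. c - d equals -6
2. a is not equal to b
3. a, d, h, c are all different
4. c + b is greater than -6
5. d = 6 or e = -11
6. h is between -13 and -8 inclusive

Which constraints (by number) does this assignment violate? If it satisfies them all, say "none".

1. c - d = -1 - 6 = -7, not -6 — violated.
2. a = -6, b = -3; distinct — satisfied.
3. values -6, 6, -10, -1 are pairwise distinct — satisfied.
4. c + b = -1 + (-3) = -4; -4 > -6 — satisfied.
5. d = 6 = 6 (first disjunct) — satisfied.
6. h = -10 lies in [-13, -8] — satisfied.

The assignment fails constraint 1.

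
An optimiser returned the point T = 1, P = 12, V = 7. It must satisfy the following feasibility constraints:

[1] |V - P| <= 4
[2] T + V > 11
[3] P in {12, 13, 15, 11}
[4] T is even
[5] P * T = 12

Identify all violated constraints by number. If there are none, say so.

[1] |7 - 12| = 5; 5 > 4, exceeds bound 4 — does not hold.
[2] T + V = 1 + 7 = 8; 8 ≤ 11, bound 11 not met — does not hold.
[3] P = 12 is in {12, 13, 15, 11} — holds.
[4] T = 1 is odd — does not hold.
[5] P * T = 12 * 1 = 12 — holds.

No — constraints 1, 2, and 4 are not satisfied.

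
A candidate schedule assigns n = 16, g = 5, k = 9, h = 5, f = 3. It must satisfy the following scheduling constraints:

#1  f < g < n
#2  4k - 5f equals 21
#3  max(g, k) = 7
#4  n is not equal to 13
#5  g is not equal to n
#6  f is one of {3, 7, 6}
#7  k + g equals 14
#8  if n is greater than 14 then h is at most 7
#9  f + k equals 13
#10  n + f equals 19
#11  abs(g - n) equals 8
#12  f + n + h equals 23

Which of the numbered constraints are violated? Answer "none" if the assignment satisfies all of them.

No — constraints 3, 9, 11, and 12 are not satisfied.

#1 values 3 < 5 < 16 — holds.
#2 4k - 5f = 4(9) - 5(3) = 21 — holds.
#3 max(5, 9) = 9, not 7 — does not hold.
#4 n = 16, and 16 ≠ 13 — holds.
#5 g = 5, n = 16; distinct — holds.
#6 f = 3 is in {3, 7, 6} — holds.
#7 k + g = 9 + 5 = 14 — holds.
#8 n = 16 > 14, so we need h ≤ 7; h = 5 ≤ 7 — holds.
#9 f + k = 3 + 9 = 12, not 13 — does not hold.
#10 n + f = 16 + 3 = 19 — holds.
#11 abs(5 - 16) = 11, not 8 — does not hold.
#12 f + n + h = 3 + 16 + 5 = 24, not 23 — does not hold.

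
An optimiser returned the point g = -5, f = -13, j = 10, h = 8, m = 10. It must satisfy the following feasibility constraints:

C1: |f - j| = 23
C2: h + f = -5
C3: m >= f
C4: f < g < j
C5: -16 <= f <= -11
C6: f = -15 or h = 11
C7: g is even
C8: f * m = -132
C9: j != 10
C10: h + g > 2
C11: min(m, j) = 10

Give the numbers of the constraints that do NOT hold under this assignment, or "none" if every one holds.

Constraints 6, 7, 8, and 9 are violated.

C1: |-13 - 10| = 23 — satisfied.
C2: h + f = 8 + (-13) = -5 — satisfied.
C3: m = 10, f = -13; 10 ≥ -13 — satisfied.
C4: values -13 < -5 < 10 — satisfied.
C5: f = -13 lies in [-16, -11] — satisfied.
C6: f = -13 ≠ -15 and h = 8 ≠ 11; both disjuncts false — violated.
C7: g = -5 is odd — violated.
C8: f * m = -13 * 10 = -130, not -132 — violated.
C9: j = 10, but 10 is required to differ — violated.
C10: h + g = 8 + (-5) = 3; 3 > 2 — satisfied.
C11: min(10, 10) = 10 — satisfied.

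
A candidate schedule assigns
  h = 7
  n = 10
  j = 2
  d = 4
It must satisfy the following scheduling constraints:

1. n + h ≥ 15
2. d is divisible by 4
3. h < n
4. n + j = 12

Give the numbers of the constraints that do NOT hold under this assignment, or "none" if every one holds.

No violations.

1. n + h = 10 + 7 = 17; 17 ≥ 15 — OK.
2. 4 / 4 = 1, so 4 divides 4 — OK.
3. h = 7, n = 10; 7 < 10 — OK.
4. n + j = 10 + 2 = 12 — OK.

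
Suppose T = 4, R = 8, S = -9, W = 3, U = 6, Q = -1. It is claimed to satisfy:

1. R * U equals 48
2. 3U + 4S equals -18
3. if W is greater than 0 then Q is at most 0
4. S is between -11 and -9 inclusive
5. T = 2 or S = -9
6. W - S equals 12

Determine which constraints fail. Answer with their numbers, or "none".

1. R * U = 8 * 6 = 48  holds
2. 3U + 4S = 3(6) + 4(-9) = -18  holds
3. W = 3 > 0, so we need Q ≤ 0; Q = -1 ≤ 0  holds
4. S = -9 lies in [-11, -9]  holds
5. T = 4 ≠ 2, but S = -9 = -9 (second disjunct)  holds
6. W - S = 3 - (-9) = 12  holds

Yes — all constraints hold.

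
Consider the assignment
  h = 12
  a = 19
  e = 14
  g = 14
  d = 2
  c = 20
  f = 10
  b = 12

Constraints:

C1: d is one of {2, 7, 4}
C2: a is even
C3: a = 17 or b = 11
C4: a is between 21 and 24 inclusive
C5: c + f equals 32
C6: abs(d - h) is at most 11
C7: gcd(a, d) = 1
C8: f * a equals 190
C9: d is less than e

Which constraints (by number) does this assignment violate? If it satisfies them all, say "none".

C1: d = 2 is in {2, 7, 4} — holds.
C2: a = 19 is odd — does not hold.
C3: a = 19 ≠ 17 and b = 12 ≠ 11; both disjuncts false — does not hold.
C4: a = 19 is outside [21, 24] — does not hold.
C5: c + f = 20 + 10 = 30, not 32 — does not hold.
C6: abs(2 - 12) = 10; 10 ≤ 11 — holds.
C7: gcd(19, 2) = 1 — holds.
C8: f * a = 10 * 19 = 190 — holds.
C9: d = 2, e = 14; 2 < 14 — holds.

Constraints 2, 3, 4, and 5 do not hold.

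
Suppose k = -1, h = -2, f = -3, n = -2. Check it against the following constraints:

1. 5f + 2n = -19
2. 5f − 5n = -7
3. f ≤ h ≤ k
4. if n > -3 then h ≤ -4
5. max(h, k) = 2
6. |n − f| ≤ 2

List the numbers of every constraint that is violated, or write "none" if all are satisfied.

Constraints 2, 4, 5 are violated.

1. 5f + 2n = 5(-3) + 2(-2) = -19  holds
2. 5f − 5n = 5(-3) − 5(-2) = -5, not -7  fails
3. values -3 ≤ -2 ≤ -1  holds
4. n = -2 > -3, so we need h ≤ -4; but h = -2 > -4  fails
5. max(-2, -1) = -1, not 2  fails
6. |-2 − (-3)| = 1; 1 ≤ 2  holds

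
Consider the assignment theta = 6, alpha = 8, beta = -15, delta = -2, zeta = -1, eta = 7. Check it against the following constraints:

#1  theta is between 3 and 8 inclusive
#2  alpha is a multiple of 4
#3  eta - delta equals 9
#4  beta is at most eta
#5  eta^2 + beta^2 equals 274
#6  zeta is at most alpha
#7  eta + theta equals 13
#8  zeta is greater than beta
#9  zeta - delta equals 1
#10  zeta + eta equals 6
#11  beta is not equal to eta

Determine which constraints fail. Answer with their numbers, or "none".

None — every constraint holds.

#1 theta = 6 lies in [3, 8]  true
#2 8 / 4 = 2, so 4 divides 8  true
#3 eta - delta = 7 - (-2) = 9  true
#4 beta = -15, eta = 7; -15 ≤ 7  true
#5 eta^2 + beta^2 = 7^2 + (-15)^2 = 49 + 225 = 274  true
#6 zeta = -1, alpha = 8; -1 ≤ 8  true
#7 eta + theta = 7 + 6 = 13  true
#8 zeta = -1, beta = -15; -1 > -15  true
#9 zeta - delta = -1 - (-2) = 1  true
#10 zeta + eta = -1 + 7 = 6  true
#11 beta = -15, eta = 7; distinct  true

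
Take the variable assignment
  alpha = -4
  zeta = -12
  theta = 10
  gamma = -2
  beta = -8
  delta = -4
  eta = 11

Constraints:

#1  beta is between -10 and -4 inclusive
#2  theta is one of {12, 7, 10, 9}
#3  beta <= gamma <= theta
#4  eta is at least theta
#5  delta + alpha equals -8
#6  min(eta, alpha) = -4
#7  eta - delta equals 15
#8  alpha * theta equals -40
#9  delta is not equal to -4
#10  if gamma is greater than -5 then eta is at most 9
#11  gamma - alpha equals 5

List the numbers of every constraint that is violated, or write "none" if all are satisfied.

#1 beta = -8 lies in [-10, -4]  ✓
#2 theta = 10 is in {12, 7, 10, 9}  ✓
#3 values -8 <= -2 <= 10  ✓
#4 eta = 11, theta = 10; 11 ≥ 10  ✓
#5 delta + alpha = -4 + (-4) = -8  ✓
#6 min(11, -4) = -4  ✓
#7 eta - delta = 11 - (-4) = 15  ✓
#8 alpha * theta = -4 * 10 = -40  ✓
#9 delta = -4, but -4 is required to differ  ✗
#10 gamma = -2 > -5, so we need eta ≤ 9; but eta = 11 > 9  ✗
#11 gamma - alpha = -2 - (-4) = 2, not 5  ✗

Violated: 9, 10, and 11.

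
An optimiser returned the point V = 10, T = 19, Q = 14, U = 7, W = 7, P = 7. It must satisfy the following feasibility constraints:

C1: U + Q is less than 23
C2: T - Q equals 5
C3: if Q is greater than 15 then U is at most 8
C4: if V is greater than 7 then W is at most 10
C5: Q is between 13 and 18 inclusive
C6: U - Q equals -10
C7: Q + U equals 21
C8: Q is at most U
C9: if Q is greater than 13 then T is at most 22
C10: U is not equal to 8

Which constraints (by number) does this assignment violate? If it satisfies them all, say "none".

C1: U + Q = 7 + 14 = 21; 21 < 23 — holds.
C2: T - Q = 19 - 14 = 5 — holds.
C3: Q = 14, not > 15; antecedent false, conditional vacuously true — holds.
C4: V = 10 > 7, so we need W ≤ 10; W = 7 ≤ 10 — holds.
C5: Q = 14 lies in [13, 18] — holds.
C6: U - Q = 7 - 14 = -7, not -10 — fails.
C7: Q + U = 14 + 7 = 21 — holds.
C8: Q = 14, U = 7; 14 > 7 (want ≤) — fails.
C9: Q = 14 > 13, so we need T ≤ 22; T = 19 ≤ 22 — holds.
C10: U = 7, and 7 ≠ 8 — holds.

No — constraints 6 and 8 are not satisfied.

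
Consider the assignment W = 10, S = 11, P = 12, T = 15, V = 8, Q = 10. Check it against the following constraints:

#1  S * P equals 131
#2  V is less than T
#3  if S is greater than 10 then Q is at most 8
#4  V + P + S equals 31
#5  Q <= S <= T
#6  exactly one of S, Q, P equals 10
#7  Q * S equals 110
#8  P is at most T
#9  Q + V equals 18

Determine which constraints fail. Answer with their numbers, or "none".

#1 S * P = 11 * 12 = 132, not 131 — violated.
#2 V = 8, T = 15; 8 < 15 — OK.
#3 S = 11 > 10, so we need Q ≤ 8; but Q = 10 > 8 — violated.
#4 V + P + S = 8 + 12 + 11 = 31 — OK.
#5 values 10 <= 11 <= 15 — OK.
#6 S=11, Q=10, P=12; 1 of them equals 10 — OK.
#7 Q * S = 10 * 11 = 110 — OK.
#8 P = 12, T = 15; 12 ≤ 15 — OK.
#9 Q + V = 10 + 8 = 18 — OK.

Violated: 1, 3.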